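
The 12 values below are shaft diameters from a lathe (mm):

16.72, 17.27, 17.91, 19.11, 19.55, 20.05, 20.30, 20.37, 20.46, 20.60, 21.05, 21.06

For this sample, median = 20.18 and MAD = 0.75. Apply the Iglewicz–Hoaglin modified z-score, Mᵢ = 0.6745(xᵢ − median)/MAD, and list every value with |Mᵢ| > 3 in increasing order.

|Mᵢ| > 3 ⇔ |xᵢ − 20.18| > 3·0.75/0.6745 = 3.34.
So outliers lie outside [16.84, 23.52].
16.72: M = -3.11 → outlier.

16.72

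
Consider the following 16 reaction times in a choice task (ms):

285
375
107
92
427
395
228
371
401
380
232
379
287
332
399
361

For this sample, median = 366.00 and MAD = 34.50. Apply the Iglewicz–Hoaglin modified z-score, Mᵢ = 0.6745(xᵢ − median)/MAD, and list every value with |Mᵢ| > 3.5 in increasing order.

92, 107

|Mᵢ| > 3.5 ⇔ |xᵢ − 366.00| > 3.5·34.50/0.6745 = 179.02.
So outliers lie outside [186.98, 545.02].
92: M = -5.36 → outlier.
107: M = -5.06 → outlier.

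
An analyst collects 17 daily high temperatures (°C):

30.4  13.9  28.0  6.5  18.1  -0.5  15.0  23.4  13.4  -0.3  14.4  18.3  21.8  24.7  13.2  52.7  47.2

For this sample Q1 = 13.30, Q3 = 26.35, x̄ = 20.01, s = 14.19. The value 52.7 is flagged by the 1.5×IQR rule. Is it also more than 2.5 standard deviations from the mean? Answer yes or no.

z = (52.7 − 20.01) / 14.19 = 2.30.
|z| = 2.30 ≤ 2.5.

no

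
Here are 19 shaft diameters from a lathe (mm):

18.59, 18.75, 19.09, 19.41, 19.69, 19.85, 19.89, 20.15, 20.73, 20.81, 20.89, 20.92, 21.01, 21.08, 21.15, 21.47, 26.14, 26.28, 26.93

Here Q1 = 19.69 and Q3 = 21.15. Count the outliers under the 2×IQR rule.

3

IQR = 1.46; fences at 19.69 − 2.92 = 16.77 and 21.15 + 2.92 = 24.07.
Outside the cutoffs: 26.14, 26.28, 26.93.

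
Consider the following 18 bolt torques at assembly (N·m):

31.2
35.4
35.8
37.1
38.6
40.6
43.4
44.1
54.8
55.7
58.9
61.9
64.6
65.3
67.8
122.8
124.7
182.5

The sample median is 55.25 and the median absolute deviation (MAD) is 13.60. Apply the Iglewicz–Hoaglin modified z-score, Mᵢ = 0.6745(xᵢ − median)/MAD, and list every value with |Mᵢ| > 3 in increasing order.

122.8, 124.7, 182.5

|Mᵢ| > 3 ⇔ |xᵢ − 55.25| > 3·13.60/0.6745 = 60.49.
So outliers lie outside [-5.24, 115.74].
122.8: M = 3.35 → outlier.
124.7: M = 3.44 → outlier.
182.5: M = 6.31 → outlier.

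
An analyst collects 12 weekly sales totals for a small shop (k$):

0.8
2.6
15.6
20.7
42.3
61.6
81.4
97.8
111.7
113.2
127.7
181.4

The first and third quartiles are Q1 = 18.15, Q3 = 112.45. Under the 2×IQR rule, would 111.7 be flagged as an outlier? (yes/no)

IQR = Q3 − Q1 = 112.45 − 18.15 = 94.30.
Lower fence = Q1 − 2·IQR = 18.15 − 188.60 = -170.45.
Upper fence = Q3 + 2·IQR = 112.45 + 188.60 = 301.05.
111.7 lies within [-170.45, 301.05].

no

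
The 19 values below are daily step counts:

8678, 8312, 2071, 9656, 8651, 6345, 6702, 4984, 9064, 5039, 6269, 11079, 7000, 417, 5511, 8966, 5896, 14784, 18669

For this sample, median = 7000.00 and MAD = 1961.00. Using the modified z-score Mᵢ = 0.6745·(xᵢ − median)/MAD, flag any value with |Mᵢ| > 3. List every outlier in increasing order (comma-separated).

|Mᵢ| > 3 ⇔ |xᵢ − 7000.00| > 3·1961.00/0.6745 = 8722.02.
So outliers lie outside [-1722.02, 15722.02].
18669: M = 4.01 → outlier.

18669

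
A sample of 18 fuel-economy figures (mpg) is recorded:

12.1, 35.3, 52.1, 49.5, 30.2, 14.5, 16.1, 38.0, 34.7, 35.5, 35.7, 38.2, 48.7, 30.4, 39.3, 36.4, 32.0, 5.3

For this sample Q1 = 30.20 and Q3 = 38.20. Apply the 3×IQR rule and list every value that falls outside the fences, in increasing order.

IQR = Q3 − Q1 = 38.20 − 30.20 = 8.00.
Lower fence = Q1 − 3·IQR = 30.20 − 24.00 = 6.20.
Upper fence = Q3 + 3·IQR = 38.20 + 24.00 = 62.20.
5.3 < 6.20 → outlier.
All remaining values lie within [6.20, 62.20].

5.3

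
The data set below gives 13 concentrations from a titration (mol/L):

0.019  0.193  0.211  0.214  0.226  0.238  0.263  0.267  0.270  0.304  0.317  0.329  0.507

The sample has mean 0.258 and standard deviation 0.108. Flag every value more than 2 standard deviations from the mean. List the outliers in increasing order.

0.019, 0.507

Cutoffs at x̄ ± 2s: 0.258 ± 2·0.108 = [0.042, 0.474].
0.019: z = -2.21, |z| > 2 → outlier.
0.507: z = 2.31, |z| > 2 → outlier.
Every other value lies within [0.042, 0.474].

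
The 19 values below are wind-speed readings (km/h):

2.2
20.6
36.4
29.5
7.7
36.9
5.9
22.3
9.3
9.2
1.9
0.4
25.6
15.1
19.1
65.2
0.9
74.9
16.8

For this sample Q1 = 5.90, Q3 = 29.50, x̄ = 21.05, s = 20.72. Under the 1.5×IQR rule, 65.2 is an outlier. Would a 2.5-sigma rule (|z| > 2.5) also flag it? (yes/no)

z = (65.2 − 21.05) / 20.72 = 2.13.
|z| = 2.13 ≤ 2.5.

no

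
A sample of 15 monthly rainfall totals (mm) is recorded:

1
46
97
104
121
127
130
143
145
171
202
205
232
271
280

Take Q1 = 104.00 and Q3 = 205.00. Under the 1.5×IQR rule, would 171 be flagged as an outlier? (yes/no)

IQR = Q3 − Q1 = 205.00 − 104.00 = 101.00.
Lower fence = Q1 − 1.5·IQR = 104.00 − 151.50 = -47.50.
Upper fence = Q3 + 1.5·IQR = 205.00 + 151.50 = 356.50.
171 lies within [-47.50, 356.50].

no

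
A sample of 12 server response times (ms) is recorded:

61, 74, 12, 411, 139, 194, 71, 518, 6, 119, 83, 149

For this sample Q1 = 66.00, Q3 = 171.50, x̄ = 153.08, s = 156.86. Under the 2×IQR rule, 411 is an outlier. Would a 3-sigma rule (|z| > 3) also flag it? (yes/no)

z = (411 − 153.08) / 156.86 = 1.64.
|z| = 1.64 ≤ 3.

no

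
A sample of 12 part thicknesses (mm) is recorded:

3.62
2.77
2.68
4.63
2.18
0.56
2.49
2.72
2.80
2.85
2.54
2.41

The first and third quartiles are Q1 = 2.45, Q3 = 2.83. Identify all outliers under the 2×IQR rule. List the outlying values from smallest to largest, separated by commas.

IQR = Q3 − Q1 = 2.83 − 2.45 = 0.38.
Lower fence = Q1 − 2·IQR = 2.45 − 0.76 = 1.69.
Upper fence = Q3 + 2·IQR = 2.83 + 0.76 = 3.59.
0.56 < 1.69 → outlier.
3.62 > 3.59 → outlier.
4.63 > 3.59 → outlier.
All remaining values lie within [1.69, 3.59].

0.56, 3.62, 4.63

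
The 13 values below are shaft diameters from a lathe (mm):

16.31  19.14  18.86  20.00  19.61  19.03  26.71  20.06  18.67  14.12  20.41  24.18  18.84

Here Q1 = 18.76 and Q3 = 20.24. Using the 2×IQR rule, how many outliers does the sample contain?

IQR = 1.48; fences at 18.76 − 2.96 = 15.80 and 20.24 + 2.96 = 23.20.
Outside the cutoffs: 14.12, 24.18, 26.71.

3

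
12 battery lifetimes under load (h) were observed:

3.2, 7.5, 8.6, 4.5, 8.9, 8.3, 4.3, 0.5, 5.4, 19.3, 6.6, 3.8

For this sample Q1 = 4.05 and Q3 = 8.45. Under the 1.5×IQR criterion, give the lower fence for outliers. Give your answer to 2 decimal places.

IQR = Q3 − Q1 = 8.45 − 4.05 = 4.40.
Lower fence = Q1 − 1.5·IQR = 4.05 − 6.60 = -2.55.
Upper fence = Q3 + 1.5·IQR = 8.45 + 6.60 = 15.05.

-2.55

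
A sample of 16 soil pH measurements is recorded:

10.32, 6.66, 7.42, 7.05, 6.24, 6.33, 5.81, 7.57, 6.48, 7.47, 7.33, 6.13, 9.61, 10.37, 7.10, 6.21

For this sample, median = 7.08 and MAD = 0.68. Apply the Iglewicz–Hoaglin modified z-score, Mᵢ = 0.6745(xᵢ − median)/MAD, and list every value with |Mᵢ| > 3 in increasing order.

|Mᵢ| > 3 ⇔ |xᵢ − 7.08| > 3·0.68/0.6745 = 3.02.
So outliers lie outside [4.06, 10.10].
10.32: M = 3.21 → outlier.
10.37: M = 3.26 → outlier.

10.32, 10.37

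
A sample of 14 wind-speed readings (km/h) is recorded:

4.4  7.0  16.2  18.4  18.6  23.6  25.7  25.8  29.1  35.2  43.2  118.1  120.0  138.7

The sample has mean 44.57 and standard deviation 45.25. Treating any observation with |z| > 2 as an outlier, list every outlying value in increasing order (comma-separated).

138.7

Cutoffs at x̄ ± 2s: 44.57 ± 2·45.25 = [-45.93, 135.07].
138.7: z = 2.08, |z| > 2 → outlier.
Every other value lies within [-45.93, 135.07].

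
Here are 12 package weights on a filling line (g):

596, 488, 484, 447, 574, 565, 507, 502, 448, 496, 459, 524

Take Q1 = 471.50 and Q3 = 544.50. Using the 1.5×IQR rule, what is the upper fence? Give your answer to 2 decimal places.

IQR = Q3 − Q1 = 544.50 − 471.50 = 73.00.
Lower fence = Q1 − 1.5·IQR = 471.50 − 109.50 = 362.00.
Upper fence = Q3 + 1.5·IQR = 544.50 + 109.50 = 654.00.

654.00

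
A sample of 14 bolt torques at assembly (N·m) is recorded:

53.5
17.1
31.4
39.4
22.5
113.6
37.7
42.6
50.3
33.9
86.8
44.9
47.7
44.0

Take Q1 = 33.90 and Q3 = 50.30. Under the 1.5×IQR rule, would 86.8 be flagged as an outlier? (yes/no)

yes

IQR = Q3 − Q1 = 50.30 − 33.90 = 16.40.
Lower fence = Q1 − 1.5·IQR = 33.90 − 24.60 = 9.30.
Upper fence = Q3 + 1.5·IQR = 50.30 + 24.60 = 74.90.
86.8 lies above the upper fence.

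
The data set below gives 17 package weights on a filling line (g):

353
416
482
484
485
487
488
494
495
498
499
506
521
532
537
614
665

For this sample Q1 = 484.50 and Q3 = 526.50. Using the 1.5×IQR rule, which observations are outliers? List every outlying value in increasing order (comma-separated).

IQR = Q3 − Q1 = 526.50 − 484.50 = 42.00.
Lower fence = Q1 − 1.5·IQR = 484.50 − 63.00 = 421.50.
Upper fence = Q3 + 1.5·IQR = 526.50 + 63.00 = 589.50.
353 < 421.50 → outlier.
416 < 421.50 → outlier.
614 > 589.50 → outlier.
665 > 589.50 → outlier.
All remaining values lie within [421.50, 589.50].

353, 416, 614, 665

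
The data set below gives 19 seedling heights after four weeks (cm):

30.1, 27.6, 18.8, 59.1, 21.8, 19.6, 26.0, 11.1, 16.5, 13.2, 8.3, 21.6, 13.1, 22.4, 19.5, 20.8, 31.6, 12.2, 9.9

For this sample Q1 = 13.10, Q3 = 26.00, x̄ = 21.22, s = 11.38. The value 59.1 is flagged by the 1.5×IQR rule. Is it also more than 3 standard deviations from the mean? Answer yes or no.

z = (59.1 − 21.22) / 11.38 = 3.33.
|z| = 3.33 > 3.

yes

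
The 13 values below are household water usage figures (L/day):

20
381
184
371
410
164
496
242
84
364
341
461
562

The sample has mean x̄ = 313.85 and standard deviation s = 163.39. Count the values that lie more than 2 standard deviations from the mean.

Cutoffs: x̄ ± 2s = [-12.93, 640.63].
Every value lies within the cutoffs.

0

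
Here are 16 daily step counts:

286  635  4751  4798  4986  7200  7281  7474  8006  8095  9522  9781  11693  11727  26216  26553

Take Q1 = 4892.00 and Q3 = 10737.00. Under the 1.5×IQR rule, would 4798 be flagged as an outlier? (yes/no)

IQR = Q3 − Q1 = 10737.00 − 4892.00 = 5845.00.
Lower fence = Q1 − 1.5·IQR = 4892.00 − 8767.50 = -3875.50.
Upper fence = Q3 + 1.5·IQR = 10737.00 + 8767.50 = 19504.50.
4798 lies within [-3875.50, 19504.50].

no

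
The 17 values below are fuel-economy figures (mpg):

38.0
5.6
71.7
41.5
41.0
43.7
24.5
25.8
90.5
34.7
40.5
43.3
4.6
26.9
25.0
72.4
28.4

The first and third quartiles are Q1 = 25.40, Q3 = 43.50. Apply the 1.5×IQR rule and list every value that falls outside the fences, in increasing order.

71.7, 72.4, 90.5

IQR = Q3 − Q1 = 43.50 − 25.40 = 18.10.
Lower fence = Q1 − 1.5·IQR = 25.40 − 27.15 = -1.75.
Upper fence = Q3 + 1.5·IQR = 43.50 + 27.15 = 70.65.
71.7 > 70.65 → outlier.
72.4 > 70.65 → outlier.
90.5 > 70.65 → outlier.
All remaining values lie within [-1.75, 70.65].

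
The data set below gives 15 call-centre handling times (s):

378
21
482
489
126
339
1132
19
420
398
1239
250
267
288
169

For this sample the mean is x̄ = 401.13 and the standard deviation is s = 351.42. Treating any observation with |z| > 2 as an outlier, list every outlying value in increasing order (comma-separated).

Cutoffs at x̄ ± 2s: 401.13 ± 2·351.42 = [-301.71, 1103.97].
1132: z = 2.08, |z| > 2 → outlier.
1239: z = 2.38, |z| > 2 → outlier.
Every other value lies within [-301.71, 1103.97].

1132, 1239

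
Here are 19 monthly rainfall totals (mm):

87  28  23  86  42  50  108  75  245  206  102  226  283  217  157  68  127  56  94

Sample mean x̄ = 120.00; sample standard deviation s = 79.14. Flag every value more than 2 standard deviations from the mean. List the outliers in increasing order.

283

Cutoffs at x̄ ± 2s: 120.00 ± 2·79.14 = [-38.28, 278.28].
283: z = 2.06, |z| > 2 → outlier.
Every other value lies within [-38.28, 278.28].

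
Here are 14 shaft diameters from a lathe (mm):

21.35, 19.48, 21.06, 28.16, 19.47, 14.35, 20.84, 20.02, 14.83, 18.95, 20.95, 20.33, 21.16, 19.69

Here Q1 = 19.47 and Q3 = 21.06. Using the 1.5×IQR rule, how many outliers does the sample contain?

3

IQR = 1.59; fences at 19.47 − 2.385 = 17.085 and 21.06 + 2.385 = 23.445.
Outside the cutoffs: 14.35, 14.83, 28.16.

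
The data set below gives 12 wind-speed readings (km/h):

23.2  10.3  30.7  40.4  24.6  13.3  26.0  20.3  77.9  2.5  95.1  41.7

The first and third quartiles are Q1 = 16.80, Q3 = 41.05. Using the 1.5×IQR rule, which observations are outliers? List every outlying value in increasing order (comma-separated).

IQR = Q3 − Q1 = 41.05 − 16.80 = 24.25.
Lower fence = Q1 − 1.5·IQR = 16.80 − 36.375 = -19.575.
Upper fence = Q3 + 1.5·IQR = 41.05 + 36.375 = 77.425.
77.9 > 77.425 → outlier.
95.1 > 77.425 → outlier.
All remaining values lie within [-19.575, 77.425].

77.9, 95.1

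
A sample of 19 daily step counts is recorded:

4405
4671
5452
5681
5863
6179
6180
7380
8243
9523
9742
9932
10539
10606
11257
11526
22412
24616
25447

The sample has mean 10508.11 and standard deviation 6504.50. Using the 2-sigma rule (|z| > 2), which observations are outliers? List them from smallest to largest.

24616, 25447

Cutoffs at x̄ ± 2s: 10508.11 ± 2·6504.50 = [-2500.89, 23517.11].
24616: z = 2.17, |z| > 2 → outlier.
25447: z = 2.30, |z| > 2 → outlier.
Every other value lies within [-2500.89, 23517.11].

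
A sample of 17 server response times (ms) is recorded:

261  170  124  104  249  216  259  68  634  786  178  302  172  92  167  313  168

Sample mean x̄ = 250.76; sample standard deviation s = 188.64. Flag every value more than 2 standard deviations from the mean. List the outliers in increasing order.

634, 786

Cutoffs at x̄ ± 2s: 250.76 ± 2·188.64 = [-126.52, 628.04].
634: z = 2.03, |z| > 2 → outlier.
786: z = 2.84, |z| > 2 → outlier.
Every other value lies within [-126.52, 628.04].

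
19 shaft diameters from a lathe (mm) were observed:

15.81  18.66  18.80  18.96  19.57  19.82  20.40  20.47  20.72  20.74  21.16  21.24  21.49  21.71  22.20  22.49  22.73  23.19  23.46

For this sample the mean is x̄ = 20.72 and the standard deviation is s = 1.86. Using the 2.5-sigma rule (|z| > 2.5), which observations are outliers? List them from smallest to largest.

Cutoffs at x̄ ± 2.5s: 20.72 ± 2.5·1.86 = [16.07, 25.37].
15.81: z = -2.64, |z| > 2.5 → outlier.
Every other value lies within [16.07, 25.37].

15.81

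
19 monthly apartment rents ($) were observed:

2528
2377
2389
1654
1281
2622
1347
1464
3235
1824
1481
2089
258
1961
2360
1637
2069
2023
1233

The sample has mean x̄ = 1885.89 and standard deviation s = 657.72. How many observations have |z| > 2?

2

Cutoffs: x̄ ± 2s = [570.45, 3201.33].
Outside the cutoffs: 258, 3235.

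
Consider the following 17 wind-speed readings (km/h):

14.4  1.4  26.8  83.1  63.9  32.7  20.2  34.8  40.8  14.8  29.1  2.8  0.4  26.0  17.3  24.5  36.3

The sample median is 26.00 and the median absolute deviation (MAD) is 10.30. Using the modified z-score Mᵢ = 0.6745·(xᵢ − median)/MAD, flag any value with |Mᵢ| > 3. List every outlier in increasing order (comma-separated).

|Mᵢ| > 3 ⇔ |xᵢ − 26.00| > 3·10.30/0.6745 = 45.81.
So outliers lie outside [-19.81, 71.81].
83.1: M = 3.74 → outlier.

83.1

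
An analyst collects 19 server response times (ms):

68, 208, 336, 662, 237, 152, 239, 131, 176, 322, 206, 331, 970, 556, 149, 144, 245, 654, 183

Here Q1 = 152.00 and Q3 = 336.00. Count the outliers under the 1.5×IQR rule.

3

IQR = 184.00; fences at 152.00 − 276.00 = -124.00 and 336.00 + 276.00 = 612.00.
Outside the cutoffs: 654, 662, 970.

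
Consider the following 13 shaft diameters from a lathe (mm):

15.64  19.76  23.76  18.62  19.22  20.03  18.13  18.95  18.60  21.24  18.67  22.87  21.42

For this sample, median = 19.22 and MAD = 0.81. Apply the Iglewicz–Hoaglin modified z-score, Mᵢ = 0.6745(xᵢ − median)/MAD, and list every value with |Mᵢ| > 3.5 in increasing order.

23.76

|Mᵢ| > 3.5 ⇔ |xᵢ − 19.22| > 3.5·0.81/0.6745 = 4.20.
So outliers lie outside [15.02, 23.42].
23.76: M = 3.78 → outlier.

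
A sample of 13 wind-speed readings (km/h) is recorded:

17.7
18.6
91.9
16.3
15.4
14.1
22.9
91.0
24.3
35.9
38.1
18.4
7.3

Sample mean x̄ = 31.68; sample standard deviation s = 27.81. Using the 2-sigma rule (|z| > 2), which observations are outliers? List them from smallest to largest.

91.0, 91.9

Cutoffs at x̄ ± 2s: 31.68 ± 2·27.81 = [-23.94, 87.30].
91.0: z = 2.13, |z| > 2 → outlier.
91.9: z = 2.17, |z| > 2 → outlier.
Every other value lies within [-23.94, 87.30].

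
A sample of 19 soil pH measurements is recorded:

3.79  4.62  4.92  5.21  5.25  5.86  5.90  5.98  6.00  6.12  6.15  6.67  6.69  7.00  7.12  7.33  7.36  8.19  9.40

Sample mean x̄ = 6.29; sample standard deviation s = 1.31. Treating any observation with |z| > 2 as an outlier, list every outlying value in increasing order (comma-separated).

Cutoffs at x̄ ± 2s: 6.29 ± 2·1.31 = [3.67, 8.91].
9.40: z = 2.37, |z| > 2 → outlier.
Every other value lies within [3.67, 8.91].

9.40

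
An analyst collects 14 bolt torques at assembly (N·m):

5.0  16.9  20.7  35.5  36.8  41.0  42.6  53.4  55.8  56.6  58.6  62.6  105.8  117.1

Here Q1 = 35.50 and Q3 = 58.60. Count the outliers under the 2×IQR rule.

2

IQR = 23.10; fences at 35.50 − 46.20 = -10.70 and 58.60 + 46.20 = 104.80.
Outside the cutoffs: 105.8, 117.1.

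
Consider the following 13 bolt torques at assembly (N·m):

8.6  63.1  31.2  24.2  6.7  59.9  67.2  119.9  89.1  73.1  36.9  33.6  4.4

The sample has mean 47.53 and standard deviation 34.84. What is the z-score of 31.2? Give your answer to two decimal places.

z = (31.2 − 47.53) / 34.84 = -0.47.

-0.47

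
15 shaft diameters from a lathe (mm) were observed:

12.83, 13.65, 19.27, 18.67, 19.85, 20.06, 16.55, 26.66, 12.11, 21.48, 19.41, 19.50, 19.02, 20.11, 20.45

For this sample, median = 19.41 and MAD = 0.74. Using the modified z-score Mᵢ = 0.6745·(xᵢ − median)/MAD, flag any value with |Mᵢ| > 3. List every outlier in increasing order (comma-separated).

|Mᵢ| > 3 ⇔ |xᵢ − 19.41| > 3·0.74/0.6745 = 3.29.
So outliers lie outside [16.12, 22.70].
12.11: M = -6.65 → outlier.
12.83: M = -6.00 → outlier.
13.65: M = -5.25 → outlier.
26.66: M = 6.61 → outlier.

12.11, 12.83, 13.65, 26.66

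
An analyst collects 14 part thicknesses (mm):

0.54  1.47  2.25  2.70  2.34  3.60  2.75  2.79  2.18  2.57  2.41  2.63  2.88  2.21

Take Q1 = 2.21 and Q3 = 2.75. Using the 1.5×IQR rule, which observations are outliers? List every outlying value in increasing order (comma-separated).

0.54, 3.60

IQR = Q3 − Q1 = 2.75 − 2.21 = 0.54.
Lower fence = Q1 − 1.5·IQR = 2.21 − 0.81 = 1.40.
Upper fence = Q3 + 1.5·IQR = 2.75 + 0.81 = 3.56.
0.54 < 1.40 → outlier.
3.60 > 3.56 → outlier.
All remaining values lie within [1.40, 3.56].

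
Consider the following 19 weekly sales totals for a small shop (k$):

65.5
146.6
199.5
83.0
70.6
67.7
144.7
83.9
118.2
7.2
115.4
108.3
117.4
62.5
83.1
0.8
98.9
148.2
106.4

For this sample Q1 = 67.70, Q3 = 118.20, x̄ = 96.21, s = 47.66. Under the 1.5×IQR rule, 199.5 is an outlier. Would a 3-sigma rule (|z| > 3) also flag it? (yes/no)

no

z = (199.5 − 96.21) / 47.66 = 2.17.
|z| = 2.17 ≤ 3.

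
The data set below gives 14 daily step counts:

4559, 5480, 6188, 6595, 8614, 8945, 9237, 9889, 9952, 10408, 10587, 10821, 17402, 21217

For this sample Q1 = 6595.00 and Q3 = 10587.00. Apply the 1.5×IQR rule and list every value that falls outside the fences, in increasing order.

IQR = Q3 − Q1 = 10587.00 − 6595.00 = 3992.00.
Lower fence = Q1 − 1.5·IQR = 6595.00 − 5988.00 = 607.00.
Upper fence = Q3 + 1.5·IQR = 10587.00 + 5988.00 = 16575.00.
17402 > 16575.00 → outlier.
21217 > 16575.00 → outlier.
All remaining values lie within [607.00, 16575.00].

17402, 21217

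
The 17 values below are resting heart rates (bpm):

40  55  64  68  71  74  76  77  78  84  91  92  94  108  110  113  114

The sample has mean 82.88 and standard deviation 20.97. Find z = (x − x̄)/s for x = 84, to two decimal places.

z = (84 − 82.88) / 20.97 = 0.05.

0.05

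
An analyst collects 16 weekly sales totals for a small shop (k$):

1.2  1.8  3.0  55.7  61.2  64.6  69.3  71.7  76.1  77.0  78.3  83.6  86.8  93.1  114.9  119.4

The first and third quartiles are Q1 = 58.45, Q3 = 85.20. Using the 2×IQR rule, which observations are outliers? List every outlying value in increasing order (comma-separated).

1.2, 1.8, 3.0

IQR = Q3 − Q1 = 85.20 − 58.45 = 26.75.
Lower fence = Q1 − 2·IQR = 58.45 − 53.50 = 4.95.
Upper fence = Q3 + 2·IQR = 85.20 + 53.50 = 138.70.
1.2 < 4.95 → outlier.
1.8 < 4.95 → outlier.
3.0 < 4.95 → outlier.
All remaining values lie within [4.95, 138.70].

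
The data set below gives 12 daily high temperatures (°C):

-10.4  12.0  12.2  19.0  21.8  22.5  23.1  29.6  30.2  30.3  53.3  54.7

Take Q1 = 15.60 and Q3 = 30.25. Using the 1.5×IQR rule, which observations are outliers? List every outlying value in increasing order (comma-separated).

-10.4, 53.3, 54.7

IQR = Q3 − Q1 = 30.25 − 15.60 = 14.65.
Lower fence = Q1 − 1.5·IQR = 15.60 − 21.975 = -6.375.
Upper fence = Q3 + 1.5·IQR = 30.25 + 21.975 = 52.225.
-10.4 < -6.375 → outlier.
53.3 > 52.225 → outlier.
54.7 > 52.225 → outlier.
All remaining values lie within [-6.375, 52.225].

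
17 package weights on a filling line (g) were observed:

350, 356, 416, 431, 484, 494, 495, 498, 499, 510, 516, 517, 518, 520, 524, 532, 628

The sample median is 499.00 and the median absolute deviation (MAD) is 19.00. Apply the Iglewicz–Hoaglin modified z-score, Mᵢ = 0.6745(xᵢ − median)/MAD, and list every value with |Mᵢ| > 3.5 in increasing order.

|Mᵢ| > 3.5 ⇔ |xᵢ − 499.00| > 3.5·19.00/0.6745 = 98.59.
So outliers lie outside [400.41, 597.59].
350: M = -5.29 → outlier.
356: M = -5.08 → outlier.
628: M = 4.58 → outlier.

350, 356, 628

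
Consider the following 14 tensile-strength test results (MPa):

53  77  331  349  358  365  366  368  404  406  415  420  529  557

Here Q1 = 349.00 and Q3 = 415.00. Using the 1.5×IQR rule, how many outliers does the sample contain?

IQR = 66.00; fences at 349.00 − 99.00 = 250.00 and 415.00 + 99.00 = 514.00.
Outside the cutoffs: 53, 77, 529, 557.

4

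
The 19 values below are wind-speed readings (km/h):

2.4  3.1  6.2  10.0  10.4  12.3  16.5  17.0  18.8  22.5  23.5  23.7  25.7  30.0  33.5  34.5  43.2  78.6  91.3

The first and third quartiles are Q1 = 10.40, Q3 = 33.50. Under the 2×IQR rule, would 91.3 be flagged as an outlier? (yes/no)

IQR = Q3 − Q1 = 33.50 − 10.40 = 23.10.
Lower fence = Q1 − 2·IQR = 10.40 − 46.20 = -35.80.
Upper fence = Q3 + 2·IQR = 33.50 + 46.20 = 79.70.
91.3 lies above the upper fence.

yes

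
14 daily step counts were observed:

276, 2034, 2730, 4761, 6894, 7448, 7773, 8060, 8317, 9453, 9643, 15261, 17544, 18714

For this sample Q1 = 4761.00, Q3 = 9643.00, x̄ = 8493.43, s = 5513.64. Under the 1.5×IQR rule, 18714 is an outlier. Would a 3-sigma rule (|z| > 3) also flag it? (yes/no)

z = (18714 − 8493.43) / 5513.64 = 1.85.
|z| = 1.85 ≤ 3.

no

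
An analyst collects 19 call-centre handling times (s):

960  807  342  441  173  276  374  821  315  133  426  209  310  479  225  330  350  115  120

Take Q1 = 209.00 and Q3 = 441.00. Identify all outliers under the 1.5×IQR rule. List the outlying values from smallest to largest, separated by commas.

IQR = Q3 − Q1 = 441.00 − 209.00 = 232.00.
Lower fence = Q1 − 1.5·IQR = 209.00 − 348.00 = -139.00.
Upper fence = Q3 + 1.5·IQR = 441.00 + 348.00 = 789.00.
807 > 789.00 → outlier.
821 > 789.00 → outlier.
960 > 789.00 → outlier.
All remaining values lie within [-139.00, 789.00].

807, 821, 960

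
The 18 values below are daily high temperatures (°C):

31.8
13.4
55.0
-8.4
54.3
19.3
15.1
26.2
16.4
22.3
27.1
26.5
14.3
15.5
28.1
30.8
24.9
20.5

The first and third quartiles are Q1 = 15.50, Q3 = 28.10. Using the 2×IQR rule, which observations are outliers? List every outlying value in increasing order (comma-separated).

IQR = Q3 − Q1 = 28.10 − 15.50 = 12.60.
Lower fence = Q1 − 2·IQR = 15.50 − 25.20 = -9.70.
Upper fence = Q3 + 2·IQR = 28.10 + 25.20 = 53.30.
54.3 > 53.30 → outlier.
55.0 > 53.30 → outlier.
All remaining values lie within [-9.70, 53.30].

54.3, 55.0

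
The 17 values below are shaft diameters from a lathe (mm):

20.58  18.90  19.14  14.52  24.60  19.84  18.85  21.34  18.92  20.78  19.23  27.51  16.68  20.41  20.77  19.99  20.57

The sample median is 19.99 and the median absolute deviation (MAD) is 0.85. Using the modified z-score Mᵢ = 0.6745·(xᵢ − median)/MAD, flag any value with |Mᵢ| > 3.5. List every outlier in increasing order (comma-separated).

14.52, 24.60, 27.51

|Mᵢ| > 3.5 ⇔ |xᵢ − 19.99| > 3.5·0.85/0.6745 = 4.41.
So outliers lie outside [15.58, 24.40].
14.52: M = -4.34 → outlier.
24.60: M = 3.66 → outlier.
27.51: M = 5.97 → outlier.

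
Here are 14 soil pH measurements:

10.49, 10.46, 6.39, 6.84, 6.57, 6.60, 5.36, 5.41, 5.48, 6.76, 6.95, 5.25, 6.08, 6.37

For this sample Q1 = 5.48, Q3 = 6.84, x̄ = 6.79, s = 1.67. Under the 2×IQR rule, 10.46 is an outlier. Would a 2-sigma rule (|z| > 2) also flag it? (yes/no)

yes

z = (10.46 − 6.79) / 1.67 = 2.20.
|z| = 2.20 > 2.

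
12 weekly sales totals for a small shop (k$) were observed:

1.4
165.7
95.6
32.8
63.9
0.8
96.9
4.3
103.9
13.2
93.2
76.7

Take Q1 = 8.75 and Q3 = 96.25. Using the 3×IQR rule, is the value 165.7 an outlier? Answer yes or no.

IQR = Q3 − Q1 = 96.25 − 8.75 = 87.50.
Lower fence = Q1 − 3·IQR = 8.75 − 262.50 = -253.75.
Upper fence = Q3 + 3·IQR = 96.25 + 262.50 = 358.75.
165.7 lies within [-253.75, 358.75].

no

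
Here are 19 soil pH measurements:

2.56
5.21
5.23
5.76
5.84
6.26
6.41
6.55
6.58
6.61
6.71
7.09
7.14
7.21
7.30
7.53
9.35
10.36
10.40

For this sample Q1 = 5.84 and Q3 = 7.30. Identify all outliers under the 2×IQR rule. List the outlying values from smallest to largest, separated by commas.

2.56, 10.36, 10.40

IQR = Q3 − Q1 = 7.30 − 5.84 = 1.46.
Lower fence = Q1 − 2·IQR = 5.84 − 2.92 = 2.92.
Upper fence = Q3 + 2·IQR = 7.30 + 2.92 = 10.22.
2.56 < 2.92 → outlier.
10.36 > 10.22 → outlier.
10.40 > 10.22 → outlier.
All remaining values lie within [2.92, 10.22].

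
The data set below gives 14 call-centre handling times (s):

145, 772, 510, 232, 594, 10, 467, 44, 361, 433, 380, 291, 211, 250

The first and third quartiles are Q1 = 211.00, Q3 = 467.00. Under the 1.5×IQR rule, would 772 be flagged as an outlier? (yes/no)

IQR = Q3 − Q1 = 467.00 − 211.00 = 256.00.
Lower fence = Q1 − 1.5·IQR = 211.00 − 384.00 = -173.00.
Upper fence = Q3 + 1.5·IQR = 467.00 + 384.00 = 851.00.
772 lies within [-173.00, 851.00].

no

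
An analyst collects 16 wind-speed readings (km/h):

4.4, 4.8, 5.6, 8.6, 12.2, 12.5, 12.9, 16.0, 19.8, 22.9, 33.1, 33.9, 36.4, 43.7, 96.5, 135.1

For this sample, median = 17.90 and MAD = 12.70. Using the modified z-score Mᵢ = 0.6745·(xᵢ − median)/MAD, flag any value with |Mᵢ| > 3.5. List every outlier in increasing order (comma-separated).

|Mᵢ| > 3.5 ⇔ |xᵢ − 17.90| > 3.5·12.70/0.6745 = 65.90.
So outliers lie outside [-48.00, 83.80].
96.5: M = 4.17 → outlier.
135.1: M = 6.22 → outlier.

96.5, 135.1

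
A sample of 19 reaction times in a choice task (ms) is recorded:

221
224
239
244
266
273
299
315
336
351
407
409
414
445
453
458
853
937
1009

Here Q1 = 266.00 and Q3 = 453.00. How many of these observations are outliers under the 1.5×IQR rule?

IQR = 187.00; fences at 266.00 − 280.50 = -14.50 and 453.00 + 280.50 = 733.50.
Outside the cutoffs: 853, 937, 1009.

3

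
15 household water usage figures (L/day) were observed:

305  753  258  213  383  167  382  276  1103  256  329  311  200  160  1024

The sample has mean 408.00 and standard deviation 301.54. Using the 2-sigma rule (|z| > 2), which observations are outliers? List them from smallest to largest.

1024, 1103

Cutoffs at x̄ ± 2s: 408.00 ± 2·301.54 = [-195.08, 1011.08].
1024: z = 2.04, |z| > 2 → outlier.
1103: z = 2.30, |z| > 2 → outlier.
Every other value lies within [-195.08, 1011.08].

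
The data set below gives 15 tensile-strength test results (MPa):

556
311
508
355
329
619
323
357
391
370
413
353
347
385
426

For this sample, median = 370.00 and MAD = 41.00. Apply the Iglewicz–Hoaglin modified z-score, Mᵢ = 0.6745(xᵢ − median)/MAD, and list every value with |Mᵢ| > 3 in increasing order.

|Mᵢ| > 3 ⇔ |xᵢ − 370.00| > 3·41.00/0.6745 = 182.36.
So outliers lie outside [187.64, 552.36].
556: M = 3.06 → outlier.
619: M = 4.10 → outlier.

556, 619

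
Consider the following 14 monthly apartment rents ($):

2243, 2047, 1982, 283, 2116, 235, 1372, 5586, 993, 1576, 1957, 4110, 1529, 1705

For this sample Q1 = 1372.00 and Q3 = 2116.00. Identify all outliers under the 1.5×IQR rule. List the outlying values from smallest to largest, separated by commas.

IQR = Q3 − Q1 = 2116.00 − 1372.00 = 744.00.
Lower fence = Q1 − 1.5·IQR = 1372.00 − 1116.00 = 256.00.
Upper fence = Q3 + 1.5·IQR = 2116.00 + 1116.00 = 3232.00.
235 < 256.00 → outlier.
4110 > 3232.00 → outlier.
5586 > 3232.00 → outlier.
All remaining values lie within [256.00, 3232.00].

235, 4110, 5586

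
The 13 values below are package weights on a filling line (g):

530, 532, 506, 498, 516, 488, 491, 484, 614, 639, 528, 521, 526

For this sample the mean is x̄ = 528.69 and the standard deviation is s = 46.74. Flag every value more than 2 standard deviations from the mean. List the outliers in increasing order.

Cutoffs at x̄ ± 2s: 528.69 ± 2·46.74 = [435.21, 622.17].
639: z = 2.36, |z| > 2 → outlier.
Every other value lies within [435.21, 622.17].

639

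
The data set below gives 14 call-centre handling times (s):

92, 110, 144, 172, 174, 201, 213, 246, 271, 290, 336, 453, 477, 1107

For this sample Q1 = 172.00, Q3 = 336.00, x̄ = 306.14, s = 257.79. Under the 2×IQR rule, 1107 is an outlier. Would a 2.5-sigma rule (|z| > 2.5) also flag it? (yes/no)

z = (1107 − 306.14) / 257.79 = 3.11.
|z| = 3.11 > 2.5.

yes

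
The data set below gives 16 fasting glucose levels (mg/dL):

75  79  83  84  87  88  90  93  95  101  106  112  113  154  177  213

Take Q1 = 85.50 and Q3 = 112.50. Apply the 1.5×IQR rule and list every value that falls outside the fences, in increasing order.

154, 177, 213

IQR = Q3 − Q1 = 112.50 − 85.50 = 27.00.
Lower fence = Q1 − 1.5·IQR = 85.50 − 40.50 = 45.00.
Upper fence = Q3 + 1.5·IQR = 112.50 + 40.50 = 153.00.
154 > 153.00 → outlier.
177 > 153.00 → outlier.
213 > 153.00 → outlier.
All remaining values lie within [45.00, 153.00].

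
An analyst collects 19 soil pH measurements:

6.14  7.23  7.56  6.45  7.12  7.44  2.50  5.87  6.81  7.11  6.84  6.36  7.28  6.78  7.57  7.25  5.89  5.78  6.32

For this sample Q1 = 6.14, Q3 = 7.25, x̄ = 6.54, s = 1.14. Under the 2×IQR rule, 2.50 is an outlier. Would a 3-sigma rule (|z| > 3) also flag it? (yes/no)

z = (2.50 − 6.54) / 1.14 = -3.54.
|z| = 3.54 > 3.

yes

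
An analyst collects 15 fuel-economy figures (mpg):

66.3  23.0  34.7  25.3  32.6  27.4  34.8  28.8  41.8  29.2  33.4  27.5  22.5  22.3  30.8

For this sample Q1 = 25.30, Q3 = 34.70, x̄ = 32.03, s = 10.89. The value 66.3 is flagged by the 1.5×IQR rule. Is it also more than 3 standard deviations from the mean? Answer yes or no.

yes

z = (66.3 − 32.03) / 10.89 = 3.15.
|z| = 3.15 > 3.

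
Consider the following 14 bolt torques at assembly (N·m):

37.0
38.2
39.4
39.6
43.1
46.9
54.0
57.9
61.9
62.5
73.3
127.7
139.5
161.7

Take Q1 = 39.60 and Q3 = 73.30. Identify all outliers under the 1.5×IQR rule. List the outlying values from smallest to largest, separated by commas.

127.7, 139.5, 161.7

IQR = Q3 − Q1 = 73.30 − 39.60 = 33.70.
Lower fence = Q1 − 1.5·IQR = 39.60 − 50.55 = -10.95.
Upper fence = Q3 + 1.5·IQR = 73.30 + 50.55 = 123.85.
127.7 > 123.85 → outlier.
139.5 > 123.85 → outlier.
161.7 > 123.85 → outlier.
All remaining values lie within [-10.95, 123.85].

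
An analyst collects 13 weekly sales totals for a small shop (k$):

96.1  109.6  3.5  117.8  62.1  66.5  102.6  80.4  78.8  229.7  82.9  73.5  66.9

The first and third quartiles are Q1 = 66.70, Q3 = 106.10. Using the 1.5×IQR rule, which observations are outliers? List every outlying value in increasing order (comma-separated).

3.5, 229.7

IQR = Q3 − Q1 = 106.10 − 66.70 = 39.40.
Lower fence = Q1 − 1.5·IQR = 66.70 − 59.10 = 7.60.
Upper fence = Q3 + 1.5·IQR = 106.10 + 59.10 = 165.20.
3.5 < 7.60 → outlier.
229.7 > 165.20 → outlier.
All remaining values lie within [7.60, 165.20].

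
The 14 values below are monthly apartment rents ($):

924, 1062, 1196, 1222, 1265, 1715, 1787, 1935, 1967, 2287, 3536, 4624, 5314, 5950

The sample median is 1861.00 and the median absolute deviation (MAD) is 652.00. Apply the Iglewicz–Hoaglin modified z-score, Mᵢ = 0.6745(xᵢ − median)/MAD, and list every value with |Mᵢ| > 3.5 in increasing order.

5314, 5950

|Mᵢ| > 3.5 ⇔ |xᵢ − 1861.00| > 3.5·652.00/0.6745 = 3383.25.
So outliers lie outside [-1522.25, 5244.25].
5314: M = 3.57 → outlier.
5950: M = 4.23 → outlier.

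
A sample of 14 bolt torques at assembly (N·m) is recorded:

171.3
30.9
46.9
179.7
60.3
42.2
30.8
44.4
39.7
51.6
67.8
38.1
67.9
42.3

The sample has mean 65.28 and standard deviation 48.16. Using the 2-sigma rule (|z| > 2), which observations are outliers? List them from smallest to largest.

Cutoffs at x̄ ± 2s: 65.28 ± 2·48.16 = [-31.04, 161.60].
171.3: z = 2.20, |z| > 2 → outlier.
179.7: z = 2.38, |z| > 2 → outlier.
Every other value lies within [-31.04, 161.60].

171.3, 179.7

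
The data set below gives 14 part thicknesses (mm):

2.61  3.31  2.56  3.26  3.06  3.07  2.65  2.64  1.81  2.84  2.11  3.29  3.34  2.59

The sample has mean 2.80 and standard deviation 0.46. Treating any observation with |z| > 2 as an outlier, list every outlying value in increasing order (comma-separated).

1.81

Cutoffs at x̄ ± 2s: 2.80 ± 2·0.46 = [1.88, 3.72].
1.81: z = -2.15, |z| > 2 → outlier.
Every other value lies within [1.88, 3.72].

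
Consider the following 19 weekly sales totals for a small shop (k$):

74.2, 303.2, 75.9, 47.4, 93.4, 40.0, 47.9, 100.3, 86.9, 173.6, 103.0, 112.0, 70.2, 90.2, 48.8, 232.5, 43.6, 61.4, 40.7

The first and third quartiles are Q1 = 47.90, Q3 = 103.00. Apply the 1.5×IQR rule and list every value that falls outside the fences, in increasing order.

232.5, 303.2

IQR = Q3 − Q1 = 103.00 − 47.90 = 55.10.
Lower fence = Q1 − 1.5·IQR = 47.90 − 82.65 = -34.75.
Upper fence = Q3 + 1.5·IQR = 103.00 + 82.65 = 185.65.
232.5 > 185.65 → outlier.
303.2 > 185.65 → outlier.
All remaining values lie within [-34.75, 185.65].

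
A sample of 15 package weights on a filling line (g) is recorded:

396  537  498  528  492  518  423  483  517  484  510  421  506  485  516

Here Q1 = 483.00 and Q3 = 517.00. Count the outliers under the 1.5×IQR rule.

IQR = 34.00; fences at 483.00 − 51.00 = 432.00 and 517.00 + 51.00 = 568.00.
Outside the cutoffs: 396, 421, 423.

3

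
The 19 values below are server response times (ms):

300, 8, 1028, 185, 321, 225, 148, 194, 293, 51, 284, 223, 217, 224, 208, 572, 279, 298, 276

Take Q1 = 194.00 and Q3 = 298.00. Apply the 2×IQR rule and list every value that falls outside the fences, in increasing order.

572, 1028

IQR = Q3 − Q1 = 298.00 − 194.00 = 104.00.
Lower fence = Q1 − 2·IQR = 194.00 − 208.00 = -14.00.
Upper fence = Q3 + 2·IQR = 298.00 + 208.00 = 506.00.
572 > 506.00 → outlier.
1028 > 506.00 → outlier.
All remaining values lie within [-14.00, 506.00].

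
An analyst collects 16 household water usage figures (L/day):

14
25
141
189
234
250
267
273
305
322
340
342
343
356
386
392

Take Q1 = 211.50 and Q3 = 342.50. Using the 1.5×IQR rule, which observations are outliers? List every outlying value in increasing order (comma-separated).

IQR = Q3 − Q1 = 342.50 − 211.50 = 131.00.
Lower fence = Q1 − 1.5·IQR = 211.50 − 196.50 = 15.00.
Upper fence = Q3 + 1.5·IQR = 342.50 + 196.50 = 539.00.
14 < 15.00 → outlier.
All remaining values lie within [15.00, 539.00].

14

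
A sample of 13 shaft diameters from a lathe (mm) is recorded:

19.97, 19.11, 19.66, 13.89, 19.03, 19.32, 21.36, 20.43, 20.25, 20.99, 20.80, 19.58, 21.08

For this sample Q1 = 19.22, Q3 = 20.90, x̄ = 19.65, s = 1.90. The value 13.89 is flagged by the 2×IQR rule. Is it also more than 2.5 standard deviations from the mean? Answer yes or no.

z = (13.89 − 19.65) / 1.90 = -3.03.
|z| = 3.03 > 2.5.

yes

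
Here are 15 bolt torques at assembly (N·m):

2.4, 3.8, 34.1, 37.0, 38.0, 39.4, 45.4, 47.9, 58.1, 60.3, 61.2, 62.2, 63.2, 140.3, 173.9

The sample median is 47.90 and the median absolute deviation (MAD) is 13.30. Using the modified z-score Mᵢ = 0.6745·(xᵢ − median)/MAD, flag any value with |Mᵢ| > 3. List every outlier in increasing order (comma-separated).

|Mᵢ| > 3 ⇔ |xᵢ − 47.90| > 3·13.30/0.6745 = 59.15.
So outliers lie outside [-11.25, 107.05].
140.3: M = 4.69 → outlier.
173.9: M = 6.39 → outlier.

140.3, 173.9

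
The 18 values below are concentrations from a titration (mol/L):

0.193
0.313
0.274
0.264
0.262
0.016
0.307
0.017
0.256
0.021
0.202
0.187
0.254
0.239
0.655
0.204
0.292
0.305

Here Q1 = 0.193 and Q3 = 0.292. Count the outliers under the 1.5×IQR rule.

4

IQR = 0.099; fences at 0.193 − 0.1485 = 0.0445 and 0.292 + 0.1485 = 0.4405.
Outside the cutoffs: 0.016, 0.017, 0.021, 0.655.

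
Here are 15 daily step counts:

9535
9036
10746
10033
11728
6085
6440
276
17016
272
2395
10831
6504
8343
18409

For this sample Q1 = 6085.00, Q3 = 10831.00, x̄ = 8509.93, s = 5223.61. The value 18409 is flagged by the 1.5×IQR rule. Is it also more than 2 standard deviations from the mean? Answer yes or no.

no

z = (18409 − 8509.93) / 5223.61 = 1.90.
|z| = 1.90 ≤ 2.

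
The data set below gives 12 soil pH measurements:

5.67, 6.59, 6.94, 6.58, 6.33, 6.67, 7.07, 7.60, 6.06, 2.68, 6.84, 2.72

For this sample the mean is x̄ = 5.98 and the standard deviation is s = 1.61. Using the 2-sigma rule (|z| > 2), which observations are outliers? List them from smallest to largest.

Cutoffs at x̄ ± 2s: 5.98 ± 2·1.61 = [2.76, 9.20].
2.68: z = -2.05, |z| > 2 → outlier.
2.72: z = -2.02, |z| > 2 → outlier.
Every other value lies within [2.76, 9.20].

2.68, 2.72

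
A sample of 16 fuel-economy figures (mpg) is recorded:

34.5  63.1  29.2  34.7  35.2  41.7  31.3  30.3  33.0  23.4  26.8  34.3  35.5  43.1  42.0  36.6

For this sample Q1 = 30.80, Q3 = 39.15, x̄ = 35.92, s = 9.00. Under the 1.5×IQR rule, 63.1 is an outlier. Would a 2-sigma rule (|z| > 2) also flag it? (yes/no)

z = (63.1 − 35.92) / 9.00 = 3.02.
|z| = 3.02 > 2.

yes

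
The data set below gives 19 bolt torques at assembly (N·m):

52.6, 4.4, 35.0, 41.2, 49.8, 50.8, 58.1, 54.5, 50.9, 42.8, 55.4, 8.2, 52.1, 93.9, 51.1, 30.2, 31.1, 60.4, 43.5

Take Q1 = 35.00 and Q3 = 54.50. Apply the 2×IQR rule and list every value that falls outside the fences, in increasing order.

IQR = Q3 − Q1 = 54.50 − 35.00 = 19.50.
Lower fence = Q1 − 2·IQR = 35.00 − 39.00 = -4.00.
Upper fence = Q3 + 2·IQR = 54.50 + 39.00 = 93.50.
93.9 > 93.50 → outlier.
All remaining values lie within [-4.00, 93.50].

93.9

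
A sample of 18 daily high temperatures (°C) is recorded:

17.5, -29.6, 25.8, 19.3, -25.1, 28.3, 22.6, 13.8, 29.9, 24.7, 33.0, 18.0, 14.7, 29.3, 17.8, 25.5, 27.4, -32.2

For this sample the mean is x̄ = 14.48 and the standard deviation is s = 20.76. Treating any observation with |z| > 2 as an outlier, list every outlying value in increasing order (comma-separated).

Cutoffs at x̄ ± 2s: 14.48 ± 2·20.76 = [-27.04, 56.00].
-32.2: z = -2.25, |z| > 2 → outlier.
-29.6: z = -2.12, |z| > 2 → outlier.
Every other value lies within [-27.04, 56.00].

-32.2, -29.6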